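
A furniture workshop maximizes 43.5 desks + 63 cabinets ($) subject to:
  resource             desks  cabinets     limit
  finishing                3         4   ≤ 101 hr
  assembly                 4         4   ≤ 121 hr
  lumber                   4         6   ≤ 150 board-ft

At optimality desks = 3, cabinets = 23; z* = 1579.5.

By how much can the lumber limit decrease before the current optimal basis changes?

Binding constraints: finishing, lumber. The basis is B = [[3,4],[4,6]] with det 2.
Per unit decrease in lumber, x* moves by d = (2, -1.5).
The basis stays optimal until assembly becomes binding; allowable decrease = 8.5 board-ft.

8.5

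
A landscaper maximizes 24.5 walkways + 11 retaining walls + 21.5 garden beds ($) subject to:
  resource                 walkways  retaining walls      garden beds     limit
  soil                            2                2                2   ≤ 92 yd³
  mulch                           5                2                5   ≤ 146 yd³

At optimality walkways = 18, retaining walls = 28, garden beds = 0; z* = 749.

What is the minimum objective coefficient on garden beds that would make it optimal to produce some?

24.5

Check each constraint at x*: soil 92/92 (tight); mulch 146/146 (tight).
The binding rows give the dual system: 2·y_soil + 5·y_mulch = 24.5 and 2·y_soil + 2·y_mulch = 11.
This yields shadow prices y_soil = 1, y_mulch = 4.5.
garden beds enters the basis when its profit ≥ yᵀa₃ = 1·2 + 4.5·5 = 24.5.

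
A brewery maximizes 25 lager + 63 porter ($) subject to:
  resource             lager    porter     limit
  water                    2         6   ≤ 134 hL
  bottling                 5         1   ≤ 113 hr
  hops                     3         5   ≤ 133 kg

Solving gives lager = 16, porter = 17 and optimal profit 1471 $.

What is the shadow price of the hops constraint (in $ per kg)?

Binding: water and hops. Non-binding: bottling (16 unused).
Slack constraints have shadow price 0 (complementary slackness).
Dual feasibility on the basic columns requires 2·y_water + 3·y_hops = 25, 6·y_water + 5·y_hops = 63.
This yields shadow prices y_water = 8, y_hops = 3.
Shadow price of hops = 3.

3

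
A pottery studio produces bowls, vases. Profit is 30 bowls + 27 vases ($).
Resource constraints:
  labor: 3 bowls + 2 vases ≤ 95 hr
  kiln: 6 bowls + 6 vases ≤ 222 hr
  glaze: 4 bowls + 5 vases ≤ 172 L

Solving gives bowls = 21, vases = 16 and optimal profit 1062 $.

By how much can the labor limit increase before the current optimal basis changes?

16

Binding constraints: labor, kiln. The basis is B = [[3,2],[6,6]] with det 6.
Per unit increase in labor, x* moves by d = (1, -1).
The basis stays optimal until vases reaches 0; allowable increase = 16 hr.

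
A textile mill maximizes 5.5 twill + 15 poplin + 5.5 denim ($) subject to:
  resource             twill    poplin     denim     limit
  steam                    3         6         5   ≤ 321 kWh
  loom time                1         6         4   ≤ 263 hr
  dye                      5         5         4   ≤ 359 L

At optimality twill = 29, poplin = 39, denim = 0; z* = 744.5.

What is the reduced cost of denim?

Check each constraint at x*: steam 321/321 (tight); loom time 263/263 (tight); dye 340/359 (slack 19).
Since dye is not tight, its dual is 0.
Dual feasibility on the basic columns requires 3·y_steam + 1·y_loom time = 5.5, 6·y_steam + 6·y_loom time = 15.
→ y_steam = 1.5 and y_loom time = 1.
Reduced cost of denim: c₃ − yᵀa₃ = 5.5 − (1.5·5 + 1·4) = 5.5 − 11.5 = -6.

-6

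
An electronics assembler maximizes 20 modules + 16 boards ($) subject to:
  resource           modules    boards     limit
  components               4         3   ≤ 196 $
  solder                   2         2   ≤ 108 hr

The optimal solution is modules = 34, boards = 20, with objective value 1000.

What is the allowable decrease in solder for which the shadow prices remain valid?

10

Binding constraints: components, solder. The basis is B = [[4,3],[2,2]] with det 2.
Per unit decrease in solder, x* moves by d = (1.5, -2).
The basis stays optimal until boards reaches 0; allowable decrease = 10 hr.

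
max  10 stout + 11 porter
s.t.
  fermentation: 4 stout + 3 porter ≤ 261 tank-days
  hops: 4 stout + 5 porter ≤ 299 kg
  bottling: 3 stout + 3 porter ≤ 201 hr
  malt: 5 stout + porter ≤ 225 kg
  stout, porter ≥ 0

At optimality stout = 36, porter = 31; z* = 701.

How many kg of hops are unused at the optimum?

hops used = 4·36 + 5·31 = 299; slack = 299 − 299 = 0.

0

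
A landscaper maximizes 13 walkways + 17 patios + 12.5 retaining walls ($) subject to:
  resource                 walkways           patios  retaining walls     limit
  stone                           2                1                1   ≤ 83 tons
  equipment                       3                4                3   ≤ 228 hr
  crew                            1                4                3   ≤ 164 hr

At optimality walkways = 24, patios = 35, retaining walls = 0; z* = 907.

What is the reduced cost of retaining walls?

At the optimum: stone uses 83 of 83 (binding); equipment uses 212 of 228 (slack = 16); crew uses 164 of 164 (binding).
Slack constraints have shadow price 0 (complementary slackness).
From A_Bᵀ y = c: 2·y_stone + 1·y_crew = 13; 1·y_stone + 4·y_crew = 17.
Solving: y_stone = 5, y_crew = 3.
Reduced cost of retaining walls: c₃ − yᵀa₃ = 12.5 − (5·1 + 3·3) = 12.5 − 14 = -1.5.

-1.5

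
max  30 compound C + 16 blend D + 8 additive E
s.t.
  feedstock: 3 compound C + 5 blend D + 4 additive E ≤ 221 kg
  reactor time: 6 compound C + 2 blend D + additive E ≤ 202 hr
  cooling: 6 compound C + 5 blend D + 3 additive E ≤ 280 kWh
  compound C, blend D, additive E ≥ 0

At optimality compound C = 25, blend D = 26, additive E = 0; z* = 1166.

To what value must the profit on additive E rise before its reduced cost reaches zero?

Check each constraint at x*: feedstock 205/221 (slack 16); reactor time 202/202 (tight); cooling 280/280 (tight).
Since feedstock is not tight, its dual is 0.
Dual feasibility on the basic columns requires 6·y_reactor time + 6·y_cooling = 30, 2·y_reactor time + 5·y_cooling = 16.
This yields shadow prices y_reactor time = 3, y_cooling = 2.
additive E enters the basis when its profit ≥ yᵀa₃ = 3·1 + 2·3 = 9.

9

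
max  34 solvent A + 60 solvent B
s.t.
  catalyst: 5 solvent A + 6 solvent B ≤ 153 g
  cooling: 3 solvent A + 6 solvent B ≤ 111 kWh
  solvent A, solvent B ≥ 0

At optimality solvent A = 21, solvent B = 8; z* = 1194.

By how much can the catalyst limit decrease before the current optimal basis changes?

Binding constraints: catalyst, cooling. The basis is B = [[5,6],[3,6]] with det 12.
Per unit decrease in catalyst, x* moves by d = (-0.5, 0.25).
The basis stays optimal until solvent A reaches 0; allowable decrease = 42 g.

42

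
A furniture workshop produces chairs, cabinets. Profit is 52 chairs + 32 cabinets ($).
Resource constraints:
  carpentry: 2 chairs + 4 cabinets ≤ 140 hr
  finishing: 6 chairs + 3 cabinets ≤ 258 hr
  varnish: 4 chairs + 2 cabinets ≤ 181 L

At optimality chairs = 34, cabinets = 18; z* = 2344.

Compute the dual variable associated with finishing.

Binding: carpentry and finishing. Non-binding: varnish (9 unused).
Since varnish is not tight, its dual is 0.
Dual feasibility on the basic columns requires 2·y_carpentry + 6·y_finishing = 52, 4·y_carpentry + 3·y_finishing = 32.
Solving: y_carpentry = 2, y_finishing = 8.
Shadow price of finishing = 8.

8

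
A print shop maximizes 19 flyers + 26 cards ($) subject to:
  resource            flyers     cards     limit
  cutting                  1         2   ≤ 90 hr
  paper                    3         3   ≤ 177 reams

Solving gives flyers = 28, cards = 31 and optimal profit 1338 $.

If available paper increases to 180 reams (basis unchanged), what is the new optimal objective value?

1350

Check each constraint at x*: cutting 90/90 (tight); paper 177/177 (tight).
From A_Bᵀ y = c: 1·y_cutting + 3·y_paper = 19; 2·y_cutting + 3·y_paper = 26.
This yields shadow prices y_cutting = 7, y_paper = 4.
Δz = y_paper·Δb = 4 × (3) = 12, so new z* = 1338 + 12 = 1350.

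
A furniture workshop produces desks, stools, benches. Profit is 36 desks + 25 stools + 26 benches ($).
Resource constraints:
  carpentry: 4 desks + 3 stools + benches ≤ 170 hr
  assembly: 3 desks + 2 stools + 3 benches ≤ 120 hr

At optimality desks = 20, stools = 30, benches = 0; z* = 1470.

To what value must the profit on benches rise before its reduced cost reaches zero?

Check each constraint at x*: carpentry 170/170 (tight); assembly 120/120 (tight).
Dual feasibility on the basic columns requires 4·y_carpentry + 3·y_assembly = 36, 3·y_carpentry + 2·y_assembly = 25.
Solving: y_carpentry = 3, y_assembly = 8.
benches enters the basis when its profit ≥ yᵀa₃ = 3·1 + 8·3 = 27.

27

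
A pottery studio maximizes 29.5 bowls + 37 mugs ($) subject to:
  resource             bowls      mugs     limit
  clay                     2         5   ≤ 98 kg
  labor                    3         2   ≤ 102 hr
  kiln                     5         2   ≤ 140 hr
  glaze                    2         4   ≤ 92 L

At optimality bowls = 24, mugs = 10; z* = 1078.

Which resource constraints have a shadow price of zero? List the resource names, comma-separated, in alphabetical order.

clay: 98/98 (binding)
labor: 92/102 (slack 10)
kiln: 140/140 (binding)
glaze: 88/92 (slack 4)
By complementary slackness, a constraint with positive slack has shadow price 0 → glaze, labor.

glaze, labor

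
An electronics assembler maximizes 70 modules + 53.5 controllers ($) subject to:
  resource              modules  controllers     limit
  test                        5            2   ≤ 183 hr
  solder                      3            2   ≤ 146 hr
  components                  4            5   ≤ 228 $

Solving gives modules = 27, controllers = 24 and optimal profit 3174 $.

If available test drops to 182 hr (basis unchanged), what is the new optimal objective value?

3166

Binding: test and components. Non-binding: solder (17 unused).
Slack constraints have shadow price 0 (complementary slackness).
The binding rows give the dual system: 5·y_test + 4·y_components = 70 and 2·y_test + 5·y_components = 53.5.
→ y_test = 8 and y_components = 7.5.
Δz = y_test·Δb = 8 × (-1) = -8, so new z* = 3174 − 8 = 3166.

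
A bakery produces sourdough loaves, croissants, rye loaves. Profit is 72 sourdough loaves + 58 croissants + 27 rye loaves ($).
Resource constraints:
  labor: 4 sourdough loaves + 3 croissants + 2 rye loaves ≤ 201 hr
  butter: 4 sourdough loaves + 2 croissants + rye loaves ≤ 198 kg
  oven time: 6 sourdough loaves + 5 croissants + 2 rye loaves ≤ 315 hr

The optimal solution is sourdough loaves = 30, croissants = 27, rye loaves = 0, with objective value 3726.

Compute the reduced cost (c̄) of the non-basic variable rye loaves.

Check each constraint at x*: labor 201/201 (tight); butter 174/198 (slack 24); oven time 315/315 (tight).
Slack constraints have shadow price 0 (complementary slackness).
The binding rows give the dual system: 4·y_labor + 6·y_oven time = 72 and 3·y_labor + 5·y_oven time = 58.
→ y_labor = 6 and y_oven time = 8.
Reduced cost of rye loaves: c₃ − yᵀa₃ = 27 − (6·2 + 8·2) = 27 − 28 = -1.

-1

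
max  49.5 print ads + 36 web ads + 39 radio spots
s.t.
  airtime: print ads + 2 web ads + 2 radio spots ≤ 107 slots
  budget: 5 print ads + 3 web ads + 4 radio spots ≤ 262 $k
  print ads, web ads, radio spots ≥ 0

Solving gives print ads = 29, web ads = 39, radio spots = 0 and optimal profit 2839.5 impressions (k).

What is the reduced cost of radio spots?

Both airtime and budget are binding at x*.
From A_Bᵀ y = c: 1·y_airtime + 5·y_budget = 49.5; 2·y_airtime + 3·y_budget = 36.
This yields shadow prices y_airtime = 4.5, y_budget = 9.
Reduced cost of radio spots: c₃ − yᵀa₃ = 39 − (4.5·2 + 9·4) = 39 − 45 = -6.

-6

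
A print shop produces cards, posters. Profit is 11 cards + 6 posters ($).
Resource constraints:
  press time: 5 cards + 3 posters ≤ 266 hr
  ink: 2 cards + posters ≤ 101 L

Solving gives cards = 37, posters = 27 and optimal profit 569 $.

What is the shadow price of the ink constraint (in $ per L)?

3

Check each constraint at x*: press time 266/266 (tight); ink 101/101 (tight).
Dual feasibility on the basic columns requires 5·y_press time + 2·y_ink = 11, 3·y_press time + 1·y_ink = 6.
→ y_press time = 1 and y_ink = 3.
Shadow price of ink = 3.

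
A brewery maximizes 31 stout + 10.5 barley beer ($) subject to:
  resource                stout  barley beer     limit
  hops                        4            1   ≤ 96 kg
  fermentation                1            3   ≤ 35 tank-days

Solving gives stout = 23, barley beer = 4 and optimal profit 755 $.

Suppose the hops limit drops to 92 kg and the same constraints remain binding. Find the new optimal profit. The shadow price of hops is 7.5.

Δb = -4, so new z* = 755 + (7.5)·(-4) = 755 − 30 = 725.

725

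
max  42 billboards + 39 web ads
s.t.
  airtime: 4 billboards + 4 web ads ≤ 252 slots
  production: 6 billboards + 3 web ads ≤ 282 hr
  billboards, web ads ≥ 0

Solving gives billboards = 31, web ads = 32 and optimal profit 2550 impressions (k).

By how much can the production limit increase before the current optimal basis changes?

Binding constraints: airtime, production. The basis is B = [[4,4],[6,3]] with det -12.
Per unit increase in production, x* moves by d = (0.3333, -0.3333).
The basis stays optimal until web ads reaches 0; allowable increase = 96 hr.

96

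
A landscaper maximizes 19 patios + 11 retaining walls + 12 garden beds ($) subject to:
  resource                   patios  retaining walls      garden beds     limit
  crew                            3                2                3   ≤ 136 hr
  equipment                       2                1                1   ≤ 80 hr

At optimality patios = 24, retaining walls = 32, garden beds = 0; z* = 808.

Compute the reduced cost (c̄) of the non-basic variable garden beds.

-2

Check each constraint at x*: crew 136/136 (tight); equipment 80/80 (tight).
Dual feasibility on the basic columns requires 3·y_crew + 2·y_equipment = 19, 2·y_crew + 1·y_equipment = 11.
Solving: y_crew = 3, y_equipment = 5.
Reduced cost of garden beds: c₃ − yᵀa₃ = 12 − (3·3 + 5·1) = 12 − 14 = -2.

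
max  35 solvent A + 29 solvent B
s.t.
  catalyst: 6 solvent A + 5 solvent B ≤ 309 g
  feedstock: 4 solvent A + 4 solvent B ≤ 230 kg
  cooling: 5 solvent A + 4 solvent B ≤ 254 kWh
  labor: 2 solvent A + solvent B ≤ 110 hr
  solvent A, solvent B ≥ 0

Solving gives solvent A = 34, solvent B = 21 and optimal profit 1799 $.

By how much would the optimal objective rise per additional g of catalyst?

5

At the optimum: catalyst uses 309 of 309 (binding); feedstock uses 220 of 230 (slack = 10); cooling uses 254 of 254 (binding); labor uses 89 of 110 (slack = 21).
Slack constraints have shadow price 0 (complementary slackness).
The binding rows give the dual system: 6·y_catalyst + 5·y_cooling = 35 and 5·y_catalyst + 4·y_cooling = 29.
Solving: y_catalyst = 5, y_cooling = 1.
Shadow price of catalyst = 5.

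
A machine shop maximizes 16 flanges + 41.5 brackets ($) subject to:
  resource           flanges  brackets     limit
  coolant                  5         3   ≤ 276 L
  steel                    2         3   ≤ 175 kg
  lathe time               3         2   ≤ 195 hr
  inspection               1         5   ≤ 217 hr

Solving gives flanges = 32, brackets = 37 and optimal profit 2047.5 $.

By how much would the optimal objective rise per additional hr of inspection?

Check each constraint at x*: coolant 271/276 (slack 5); steel 175/175 (tight); lathe time 170/195 (slack 25); inspection 217/217 (tight).
Since coolant, lathe time are not tight, their duals are 0.
From A_Bᵀ y = c: 2·y_steel + 1·y_inspection = 16; 3·y_steel + 5·y_inspection = 41.5.
This yields shadow prices y_steel = 5.5, y_inspection = 5.
Shadow price of inspection = 5.

5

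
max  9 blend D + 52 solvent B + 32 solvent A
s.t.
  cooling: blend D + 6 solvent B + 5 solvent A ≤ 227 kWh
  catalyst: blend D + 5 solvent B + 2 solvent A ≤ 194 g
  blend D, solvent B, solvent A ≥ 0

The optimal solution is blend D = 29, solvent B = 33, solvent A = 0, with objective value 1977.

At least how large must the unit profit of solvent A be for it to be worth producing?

39

Both cooling and catalyst are binding at x*.
The binding rows give the dual system: 1·y_cooling + 1·y_catalyst = 9 and 6·y_cooling + 5·y_catalyst = 52.
This yields shadow prices y_cooling = 7, y_catalyst = 2.
solvent A enters the basis when its profit ≥ yᵀa₃ = 7·5 + 2·2 = 39.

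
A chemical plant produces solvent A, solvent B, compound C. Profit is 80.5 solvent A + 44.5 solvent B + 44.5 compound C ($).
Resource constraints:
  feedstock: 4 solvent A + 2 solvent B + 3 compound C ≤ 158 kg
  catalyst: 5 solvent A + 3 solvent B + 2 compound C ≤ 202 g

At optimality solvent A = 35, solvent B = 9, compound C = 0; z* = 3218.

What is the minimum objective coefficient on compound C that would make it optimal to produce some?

45.5

At the optimum: feedstock uses 158 of 158 (binding); catalyst uses 202 of 202 (binding).
From A_Bᵀ y = c: 4·y_feedstock + 5·y_catalyst = 80.5; 2·y_feedstock + 3·y_catalyst = 44.5.
This yields shadow prices y_feedstock = 9.5, y_catalyst = 8.5.
compound C enters the basis when its profit ≥ yᵀa₃ = 9.5·3 + 8.5·2 = 45.5.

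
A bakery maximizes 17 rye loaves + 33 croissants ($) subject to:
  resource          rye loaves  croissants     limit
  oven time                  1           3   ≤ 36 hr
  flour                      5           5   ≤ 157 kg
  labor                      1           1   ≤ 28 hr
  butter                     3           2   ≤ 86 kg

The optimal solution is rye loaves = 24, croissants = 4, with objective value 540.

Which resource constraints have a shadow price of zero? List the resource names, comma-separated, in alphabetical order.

oven time: 36/36 (binding)
flour: 140/157 (slack 17)
labor: 28/28 (binding)
butter: 80/86 (slack 6)
By complementary slackness, a constraint with positive slack has shadow price 0 → butter, flour.

butter, flour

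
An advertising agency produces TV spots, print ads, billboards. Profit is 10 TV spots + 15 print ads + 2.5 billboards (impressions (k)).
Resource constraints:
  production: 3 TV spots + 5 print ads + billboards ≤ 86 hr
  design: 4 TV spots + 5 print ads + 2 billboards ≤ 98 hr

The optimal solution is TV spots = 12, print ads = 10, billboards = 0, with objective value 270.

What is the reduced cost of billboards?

-1.5

Check each constraint at x*: production 86/86 (tight); design 98/98 (tight).
Dual feasibility on the basic columns requires 3·y_production + 4·y_design = 10, 5·y_production + 5·y_design = 15.
→ y_production = 2 and y_design = 1.
Reduced cost of billboards: c₃ − yᵀa₃ = 2.5 − (2·1 + 1·2) = 2.5 − 4 = -1.5.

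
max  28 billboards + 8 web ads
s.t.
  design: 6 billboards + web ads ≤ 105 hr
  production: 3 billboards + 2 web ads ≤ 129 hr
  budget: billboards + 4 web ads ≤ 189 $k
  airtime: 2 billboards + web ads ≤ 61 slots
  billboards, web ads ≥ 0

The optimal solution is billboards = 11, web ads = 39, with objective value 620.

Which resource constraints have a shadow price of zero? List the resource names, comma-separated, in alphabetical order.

budget, production

design: 105/105 (binding)
production: 111/129 (slack 18)
budget: 167/189 (slack 22)
airtime: 61/61 (binding)
By complementary slackness, a constraint with positive slack has shadow price 0 → budget, production.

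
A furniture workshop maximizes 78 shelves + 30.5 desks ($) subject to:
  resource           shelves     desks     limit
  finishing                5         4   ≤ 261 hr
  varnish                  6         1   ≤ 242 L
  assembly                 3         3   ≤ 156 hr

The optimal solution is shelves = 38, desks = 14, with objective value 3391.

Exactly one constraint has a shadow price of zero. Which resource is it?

finishing

finishing: 246/261 (slack 15)
varnish: 242/242 (binding)
assembly: 156/156 (binding)
By complementary slackness, a constraint with positive slack has shadow price 0 → finishing.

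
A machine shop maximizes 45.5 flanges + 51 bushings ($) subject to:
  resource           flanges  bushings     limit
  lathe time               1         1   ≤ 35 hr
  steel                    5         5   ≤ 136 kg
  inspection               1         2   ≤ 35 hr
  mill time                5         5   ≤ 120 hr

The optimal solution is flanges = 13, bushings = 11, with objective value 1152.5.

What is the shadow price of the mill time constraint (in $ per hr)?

Binding: inspection and mill time. Non-binding: lathe time (11 unused), steel (16 unused).
Since lathe time, steel are not tight, their duals are 0.
Dual feasibility on the basic columns requires 1·y_inspection + 5·y_mill time = 45.5, 2·y_inspection + 5·y_mill time = 51.
Solving: y_inspection = 5.5, y_mill time = 8.
Shadow price of mill time = 8.

8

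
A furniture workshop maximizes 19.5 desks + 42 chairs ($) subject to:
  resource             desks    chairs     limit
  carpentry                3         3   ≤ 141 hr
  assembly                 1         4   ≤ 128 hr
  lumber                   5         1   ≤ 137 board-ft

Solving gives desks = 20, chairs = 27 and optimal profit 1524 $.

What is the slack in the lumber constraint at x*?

lumber used = 5·20 + 1·27 = 127; slack = 137 − 127 = 10.

10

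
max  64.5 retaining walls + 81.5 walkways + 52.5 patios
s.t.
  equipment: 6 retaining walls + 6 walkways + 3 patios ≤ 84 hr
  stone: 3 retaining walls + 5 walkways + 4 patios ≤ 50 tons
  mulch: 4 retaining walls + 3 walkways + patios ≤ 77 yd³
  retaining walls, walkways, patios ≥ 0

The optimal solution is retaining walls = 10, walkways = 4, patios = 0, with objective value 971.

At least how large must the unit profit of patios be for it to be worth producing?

Check each constraint at x*: equipment 84/84 (tight); stone 50/50 (tight); mulch 52/77 (slack 25).
Slack constraints have shadow price 0 (complementary slackness).
Dual feasibility on the basic columns requires 6·y_equipment + 3·y_stone = 64.5, 6·y_equipment + 5·y_stone = 81.5.
This yields shadow prices y_equipment = 6.5, y_stone = 8.5.
patios enters the basis when its profit ≥ yᵀa₃ = 6.5·3 + 8.5·4 = 53.5.

53.5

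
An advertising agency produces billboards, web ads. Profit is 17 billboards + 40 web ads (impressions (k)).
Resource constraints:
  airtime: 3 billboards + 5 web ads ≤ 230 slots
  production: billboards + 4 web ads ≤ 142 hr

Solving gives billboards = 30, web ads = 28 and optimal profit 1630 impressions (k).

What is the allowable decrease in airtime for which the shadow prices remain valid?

Binding constraints: airtime, production. The basis is B = [[3,5],[1,4]] with det 7.
Per unit decrease in airtime, x* moves by d = (-0.5714, 0.1429).
The basis stays optimal until billboards reaches 0; allowable decrease = 52.5 slots.

52.5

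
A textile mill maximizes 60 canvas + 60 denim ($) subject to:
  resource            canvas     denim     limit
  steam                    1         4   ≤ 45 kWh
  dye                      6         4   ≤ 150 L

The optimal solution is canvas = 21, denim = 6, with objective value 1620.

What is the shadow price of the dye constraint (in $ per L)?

9

Check each constraint at x*: steam 45/45 (tight); dye 150/150 (tight).
From A_Bᵀ y = c: 1·y_steam + 6·y_dye = 60; 4·y_steam + 4·y_dye = 60.
This yields shadow prices y_steam = 6, y_dye = 9.
Shadow price of dye = 9.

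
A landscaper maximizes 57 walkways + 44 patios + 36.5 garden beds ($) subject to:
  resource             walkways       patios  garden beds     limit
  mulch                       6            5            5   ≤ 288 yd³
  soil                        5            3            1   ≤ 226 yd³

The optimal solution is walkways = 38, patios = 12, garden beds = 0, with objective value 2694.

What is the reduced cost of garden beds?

Check each constraint at x*: mulch 288/288 (tight); soil 226/226 (tight).
The binding rows give the dual system: 6·y_mulch + 5·y_soil = 57 and 5·y_mulch + 3·y_soil = 44.
→ y_mulch = 7 and y_soil = 3.
Reduced cost of garden beds: c₃ − yᵀa₃ = 36.5 − (7·5 + 3·1) = 36.5 − 38 = -1.5.

-1.5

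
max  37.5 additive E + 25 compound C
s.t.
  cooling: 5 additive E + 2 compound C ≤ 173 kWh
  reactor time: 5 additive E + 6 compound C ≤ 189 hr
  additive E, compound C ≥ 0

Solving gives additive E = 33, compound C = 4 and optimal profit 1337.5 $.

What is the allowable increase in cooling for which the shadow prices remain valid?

Binding constraints: cooling, reactor time. The basis is B = [[5,2],[5,6]] with det 20.
Per unit increase in cooling, x* moves by d = (0.3, -0.25).
The basis stays optimal until compound C reaches 0; allowable increase = 16 kWh.

16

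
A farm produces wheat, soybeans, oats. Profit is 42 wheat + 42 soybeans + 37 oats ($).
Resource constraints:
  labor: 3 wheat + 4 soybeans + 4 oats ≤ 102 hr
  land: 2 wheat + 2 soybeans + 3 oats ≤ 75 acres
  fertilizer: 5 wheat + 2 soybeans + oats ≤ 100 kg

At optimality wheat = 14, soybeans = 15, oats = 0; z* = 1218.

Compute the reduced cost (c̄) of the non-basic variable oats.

At the optimum: labor uses 102 of 102 (binding); land uses 58 of 75 (slack = 17); fertilizer uses 100 of 100 (binding).
Slack constraints have shadow price 0 (complementary slackness).
From A_Bᵀ y = c: 3·y_labor + 5·y_fertilizer = 42; 4·y_labor + 2·y_fertilizer = 42.
Solving: y_labor = 9, y_fertilizer = 3.
Reduced cost of oats: c₃ − yᵀa₃ = 37 − (9·4 + 3·1) = 37 − 39 = -2.

-2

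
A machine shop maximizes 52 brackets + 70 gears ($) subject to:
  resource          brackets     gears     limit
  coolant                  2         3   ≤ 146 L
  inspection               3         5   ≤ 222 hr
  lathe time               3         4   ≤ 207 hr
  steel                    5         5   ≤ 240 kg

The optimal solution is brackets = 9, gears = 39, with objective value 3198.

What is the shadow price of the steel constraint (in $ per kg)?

Binding: inspection and steel. Non-binding: coolant (11 unused), lathe time (24 unused).
Since coolant, lathe time are not tight, their duals are 0.
The binding rows give the dual system: 3·y_inspection + 5·y_steel = 52 and 5·y_inspection + 5·y_steel = 70.
This yields shadow prices y_inspection = 9, y_steel = 5.
Shadow price of steel = 5.

5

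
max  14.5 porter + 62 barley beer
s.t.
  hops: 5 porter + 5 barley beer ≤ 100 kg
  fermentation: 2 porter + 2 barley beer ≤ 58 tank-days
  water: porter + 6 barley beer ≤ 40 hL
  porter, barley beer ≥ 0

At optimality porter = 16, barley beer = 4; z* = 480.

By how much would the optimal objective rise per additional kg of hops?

Binding: hops and water. Non-binding: fermentation (18 unused).
Slack constraints have shadow price 0 (complementary slackness).
From A_Bᵀ y = c: 5·y_hops + 1·y_water = 14.5; 5·y_hops + 6·y_water = 62.
Solving: y_hops = 1, y_water = 9.5.
Shadow price of hops = 1.

1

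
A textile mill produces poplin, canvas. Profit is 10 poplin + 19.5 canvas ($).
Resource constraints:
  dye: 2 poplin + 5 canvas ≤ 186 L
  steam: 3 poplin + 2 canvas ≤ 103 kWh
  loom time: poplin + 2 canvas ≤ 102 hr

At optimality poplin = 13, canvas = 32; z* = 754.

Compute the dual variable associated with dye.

At the optimum: dye uses 186 of 186 (binding); steam uses 103 of 103 (binding); loom time uses 77 of 102 (slack = 25).
By complementary slackness, y = 0 for the non-binding constraint.
Dual feasibility on the basic columns requires 2·y_dye + 3·y_steam = 10, 5·y_dye + 2·y_steam = 19.5.
This yields shadow prices y_dye = 3.5, y_steam = 1.
Shadow price of dye = 3.5.

3.5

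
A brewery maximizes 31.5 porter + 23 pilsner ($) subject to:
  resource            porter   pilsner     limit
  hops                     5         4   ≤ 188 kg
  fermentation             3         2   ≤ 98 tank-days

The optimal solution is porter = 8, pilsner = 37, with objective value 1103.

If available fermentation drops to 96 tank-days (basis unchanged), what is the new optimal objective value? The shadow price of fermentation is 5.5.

1092

Δb = -2, so new z* = 1103 + (5.5)·(-2) = 1103 − 11 = 1092.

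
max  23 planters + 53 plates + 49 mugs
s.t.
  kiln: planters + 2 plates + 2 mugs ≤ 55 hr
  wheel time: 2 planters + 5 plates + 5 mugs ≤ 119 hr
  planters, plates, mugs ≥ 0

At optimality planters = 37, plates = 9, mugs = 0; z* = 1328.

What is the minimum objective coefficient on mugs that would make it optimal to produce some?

Check each constraint at x*: kiln 55/55 (tight); wheel time 119/119 (tight).
From A_Bᵀ y = c: 1·y_kiln + 2·y_wheel time = 23; 2·y_kiln + 5·y_wheel time = 53.
This yields shadow prices y_kiln = 9, y_wheel time = 7.
mugs enters the basis when its profit ≥ yᵀa₃ = 9·2 + 7·5 = 53.

53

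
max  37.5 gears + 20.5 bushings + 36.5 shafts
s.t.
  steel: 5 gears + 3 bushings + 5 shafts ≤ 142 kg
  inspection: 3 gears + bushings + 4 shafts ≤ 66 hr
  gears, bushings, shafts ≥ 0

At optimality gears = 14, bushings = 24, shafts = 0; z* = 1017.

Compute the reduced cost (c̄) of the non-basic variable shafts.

-3.5

Both steel and inspection are binding at x*.
From A_Bᵀ y = c: 5·y_steel + 3·y_inspection = 37.5; 3·y_steel + 1·y_inspection = 20.5.
Solving: y_steel = 6, y_inspection = 2.5.
Reduced cost of shafts: c₃ − yᵀa₃ = 36.5 − (6·5 + 2.5·4) = 36.5 − 40 = -3.5.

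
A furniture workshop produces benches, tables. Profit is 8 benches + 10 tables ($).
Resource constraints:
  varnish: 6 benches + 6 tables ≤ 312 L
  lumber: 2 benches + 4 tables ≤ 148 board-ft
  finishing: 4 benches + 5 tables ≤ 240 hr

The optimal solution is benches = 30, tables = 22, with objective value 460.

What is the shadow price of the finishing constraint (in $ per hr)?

0

Binding: varnish and lumber. Non-binding: finishing (10 unused).
Slack constraints have shadow price 0 (complementary slackness).
From A_Bᵀ y = c: 6·y_varnish + 2·y_lumber = 8; 6·y_varnish + 4·y_lumber = 10.
Solving: y_varnish = 1, y_lumber = 1.
Shadow price of finishing = 0.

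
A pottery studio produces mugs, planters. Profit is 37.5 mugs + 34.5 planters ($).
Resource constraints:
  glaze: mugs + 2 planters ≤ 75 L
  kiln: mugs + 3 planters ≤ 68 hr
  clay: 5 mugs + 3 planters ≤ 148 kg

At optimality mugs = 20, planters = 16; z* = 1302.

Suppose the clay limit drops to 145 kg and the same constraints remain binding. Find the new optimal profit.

Check each constraint at x*: glaze 52/75 (slack 23); kiln 68/68 (tight); clay 148/148 (tight).
Slack constraints have shadow price 0 (complementary slackness).
The binding rows give the dual system: 1·y_kiln + 5·y_clay = 37.5 and 3·y_kiln + 3·y_clay = 34.5.
→ y_kiln = 5 and y_clay = 6.5.
Δz = y_clay·Δb = 6.5 × (-3) = -19.5, so new z* = 1302 − 19.5 = 1282.5.

1282.5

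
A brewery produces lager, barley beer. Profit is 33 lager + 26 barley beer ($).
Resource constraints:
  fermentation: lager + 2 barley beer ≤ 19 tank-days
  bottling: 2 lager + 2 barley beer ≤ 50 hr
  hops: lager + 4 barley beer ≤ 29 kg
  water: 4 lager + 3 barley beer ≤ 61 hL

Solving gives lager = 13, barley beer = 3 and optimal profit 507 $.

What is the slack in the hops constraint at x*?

hops used = 1·13 + 4·3 = 25; slack = 29 − 25 = 4.

4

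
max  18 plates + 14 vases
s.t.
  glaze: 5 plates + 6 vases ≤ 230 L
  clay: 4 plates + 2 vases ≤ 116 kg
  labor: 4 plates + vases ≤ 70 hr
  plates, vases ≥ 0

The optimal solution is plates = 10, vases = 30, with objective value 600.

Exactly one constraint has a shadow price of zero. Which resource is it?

glaze: 230/230 (binding)
clay: 100/116 (slack 16)
labor: 70/70 (binding)
By complementary slackness, a constraint with positive slack has shadow price 0 → clay.

clay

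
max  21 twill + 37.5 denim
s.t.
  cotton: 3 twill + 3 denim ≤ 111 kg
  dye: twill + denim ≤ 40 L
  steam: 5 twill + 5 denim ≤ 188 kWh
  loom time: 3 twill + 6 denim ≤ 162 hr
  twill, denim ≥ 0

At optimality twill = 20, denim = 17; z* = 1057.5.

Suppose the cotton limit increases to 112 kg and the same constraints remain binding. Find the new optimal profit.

Binding: cotton and loom time. Non-binding: dye (3 unused), steam (3 unused).
Slack constraints have shadow price 0 (complementary slackness).
From A_Bᵀ y = c: 3·y_cotton + 3·y_loom time = 21; 3·y_cotton + 6·y_loom time = 37.5.
Solving: y_cotton = 1.5, y_loom time = 5.5.
Δz = y_cotton·Δb = 1.5 × (1) = 1.5, so new z* = 1057.5 + 1.5 = 1059.

1059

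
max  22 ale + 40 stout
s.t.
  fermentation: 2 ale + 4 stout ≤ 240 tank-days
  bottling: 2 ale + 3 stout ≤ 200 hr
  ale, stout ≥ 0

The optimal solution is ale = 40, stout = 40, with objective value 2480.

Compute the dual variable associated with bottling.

4

At the optimum: fermentation uses 240 of 240 (binding); bottling uses 200 of 200 (binding).
From A_Bᵀ y = c: 2·y_fermentation + 2·y_bottling = 22; 4·y_fermentation + 3·y_bottling = 40.
→ y_fermentation = 7 and y_bottling = 4.
Shadow price of bottling = 4.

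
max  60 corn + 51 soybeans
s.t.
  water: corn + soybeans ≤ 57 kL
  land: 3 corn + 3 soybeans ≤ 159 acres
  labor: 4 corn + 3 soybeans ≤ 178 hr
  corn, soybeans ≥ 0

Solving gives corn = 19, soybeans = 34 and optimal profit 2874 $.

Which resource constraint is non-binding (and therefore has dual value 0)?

water: 53/57 (slack 4)
land: 159/159 (binding)
labor: 178/178 (binding)
By complementary slackness, a constraint with positive slack has shadow price 0 → water.

water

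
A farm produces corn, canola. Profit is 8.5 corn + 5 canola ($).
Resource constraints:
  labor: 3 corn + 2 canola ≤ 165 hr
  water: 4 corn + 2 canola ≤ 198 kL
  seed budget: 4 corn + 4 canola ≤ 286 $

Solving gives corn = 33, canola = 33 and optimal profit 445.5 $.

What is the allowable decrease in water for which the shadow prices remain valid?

11

Binding constraints: labor, water. The basis is B = [[3,2],[4,2]] with det -2.
Per unit decrease in water, x* moves by d = (-1, 1.5).
The basis stays optimal until seed budget becomes binding; allowable decrease = 11 kL.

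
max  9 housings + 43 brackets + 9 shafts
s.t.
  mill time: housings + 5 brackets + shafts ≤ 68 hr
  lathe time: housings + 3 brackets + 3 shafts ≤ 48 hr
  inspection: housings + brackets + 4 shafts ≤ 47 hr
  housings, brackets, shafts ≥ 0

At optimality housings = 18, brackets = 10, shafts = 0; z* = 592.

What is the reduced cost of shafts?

At the optimum: mill time uses 68 of 68 (binding); lathe time uses 48 of 48 (binding); inspection uses 28 of 47 (slack = 19).
By complementary slackness, y = 0 for the non-binding constraint.
The binding rows give the dual system: 1·y_mill time + 1·y_lathe time = 9 and 5·y_mill time + 3·y_lathe time = 43.
This yields shadow prices y_mill time = 8, y_lathe time = 1.
Reduced cost of shafts: c₃ − yᵀa₃ = 9 − (8·1 + 1·3) = 9 − 11 = -2.

-2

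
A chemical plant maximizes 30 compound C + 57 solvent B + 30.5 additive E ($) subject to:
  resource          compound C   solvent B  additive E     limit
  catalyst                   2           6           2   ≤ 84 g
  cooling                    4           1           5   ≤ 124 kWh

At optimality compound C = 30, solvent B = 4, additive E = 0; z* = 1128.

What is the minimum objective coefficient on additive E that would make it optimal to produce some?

Both catalyst and cooling are binding at x*.
From A_Bᵀ y = c: 2·y_catalyst + 4·y_cooling = 30; 6·y_catalyst + 1·y_cooling = 57.
Solving: y_catalyst = 9, y_cooling = 3.
additive E enters the basis when its profit ≥ yᵀa₃ = 9·2 + 3·5 = 33.

33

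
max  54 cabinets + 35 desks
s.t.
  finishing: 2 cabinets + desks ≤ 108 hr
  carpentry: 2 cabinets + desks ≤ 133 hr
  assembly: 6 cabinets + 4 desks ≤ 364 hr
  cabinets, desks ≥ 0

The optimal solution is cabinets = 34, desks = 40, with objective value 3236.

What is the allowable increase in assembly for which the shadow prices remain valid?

68

Binding constraints: finishing, assembly. The basis is B = [[2,1],[6,4]] with det 2.
Per unit increase in assembly, x* moves by d = (-0.5, 1).
The basis stays optimal until cabinets reaches 0; allowable increase = 68 hr.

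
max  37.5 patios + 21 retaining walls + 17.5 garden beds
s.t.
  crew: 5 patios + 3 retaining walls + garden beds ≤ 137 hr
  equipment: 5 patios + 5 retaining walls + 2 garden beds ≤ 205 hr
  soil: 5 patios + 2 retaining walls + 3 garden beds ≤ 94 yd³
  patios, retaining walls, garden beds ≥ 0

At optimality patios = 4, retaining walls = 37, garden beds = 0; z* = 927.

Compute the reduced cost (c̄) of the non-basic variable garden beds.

Check each constraint at x*: crew 131/137 (slack 6); equipment 205/205 (tight); soil 94/94 (tight).
Slack constraints have shadow price 0 (complementary slackness).
Dual feasibility on the basic columns requires 5·y_equipment + 5·y_soil = 37.5, 5·y_equipment + 2·y_soil = 21.
This yields shadow prices y_equipment = 2, y_soil = 5.5.
Reduced cost of garden beds: c₃ − yᵀa₃ = 17.5 − (2·2 + 5.5·3) = 17.5 − 20.5 = -3.

-3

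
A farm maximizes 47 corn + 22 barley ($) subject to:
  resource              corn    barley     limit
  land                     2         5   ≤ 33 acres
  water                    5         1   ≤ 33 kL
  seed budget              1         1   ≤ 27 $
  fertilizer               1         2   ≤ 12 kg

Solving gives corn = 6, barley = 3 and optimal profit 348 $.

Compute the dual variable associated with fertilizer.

7

At the optimum: land uses 27 of 33 (slack = 6); water uses 33 of 33 (binding); seed budget uses 9 of 27 (slack = 18); fertilizer uses 12 of 12 (binding).
Since land, seed budget are not tight, their duals are 0.
Dual feasibility on the basic columns requires 5·y_water + 1·y_fertilizer = 47, 1·y_water + 2·y_fertilizer = 22.
→ y_water = 8 and y_fertilizer = 7.
Shadow price of fertilizer = 7.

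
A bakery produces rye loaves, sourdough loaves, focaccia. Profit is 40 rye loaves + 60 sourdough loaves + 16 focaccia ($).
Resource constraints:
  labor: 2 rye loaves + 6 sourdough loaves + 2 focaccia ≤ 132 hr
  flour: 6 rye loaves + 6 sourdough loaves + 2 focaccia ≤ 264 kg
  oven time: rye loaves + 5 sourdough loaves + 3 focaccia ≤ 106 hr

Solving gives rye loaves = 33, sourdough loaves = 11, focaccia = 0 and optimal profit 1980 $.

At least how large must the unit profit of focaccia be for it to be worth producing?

20

Binding: labor and flour. Non-binding: oven time (18 unused).
Slack constraints have shadow price 0 (complementary slackness).
The binding rows give the dual system: 2·y_labor + 6·y_flour = 40 and 6·y_labor + 6·y_flour = 60.
→ y_labor = 5 and y_flour = 5.
focaccia enters the basis when its profit ≥ yᵀa₃ = 5·2 + 5·2 = 20.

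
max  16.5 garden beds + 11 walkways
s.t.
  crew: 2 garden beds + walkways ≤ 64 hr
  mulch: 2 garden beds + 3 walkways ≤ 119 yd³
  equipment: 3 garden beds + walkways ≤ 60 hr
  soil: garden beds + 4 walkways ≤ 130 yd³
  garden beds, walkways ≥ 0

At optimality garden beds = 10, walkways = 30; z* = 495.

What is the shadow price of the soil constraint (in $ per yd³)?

1.5

Check each constraint at x*: crew 50/64 (slack 14); mulch 110/119 (slack 9); equipment 60/60 (tight); soil 130/130 (tight).
By complementary slackness, y = 0 for the non-binding constraints.
Dual feasibility on the basic columns requires 3·y_equipment + 1·y_soil = 16.5, 1·y_equipment + 4·y_soil = 11.
This yields shadow prices y_equipment = 5, y_soil = 1.5.
Shadow price of soil = 1.5.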